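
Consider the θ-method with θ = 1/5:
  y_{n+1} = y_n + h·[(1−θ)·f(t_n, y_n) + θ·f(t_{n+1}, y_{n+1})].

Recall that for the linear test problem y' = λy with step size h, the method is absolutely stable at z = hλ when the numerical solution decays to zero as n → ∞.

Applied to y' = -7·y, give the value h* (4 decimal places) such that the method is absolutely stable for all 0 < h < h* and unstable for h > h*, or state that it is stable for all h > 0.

Set f=λy, z=hλ:
  y_{n+1} = y_n + z·[4/5·y_n + 1/5·y_{n+1}] ⇒ (1 − 1/5z)y_{n+1} = (1 + 4/5z)y_n
  R(z) = (1 + 4/5z)/(1 − 1/5z).

Find x<0 with |R(x)|<1.
x=-1.29: |R|=0.0254
R=−1: 1+4/5x = −1+1/5x ⇒ -3/5x=2 ⇒ x=2/(-3/5)=-3.3333
Confirm numerically:
  x=-3.115: |R|=0.91929 <1
  x=-1.771: |R|=0.30778 <1
  x=-1.479: |R|=0.14138 <1
  x=-3.620: |R|=1.09977 >1
  x=-3.554: |R|=1.07739 >1
  x=-3.448: |R|=1.04072 >1
So |R|<1 on (-3.3333, 0).

(-3.3333,0); λ=-7 ⇒ h* = (10/3)/7 = 0.4762.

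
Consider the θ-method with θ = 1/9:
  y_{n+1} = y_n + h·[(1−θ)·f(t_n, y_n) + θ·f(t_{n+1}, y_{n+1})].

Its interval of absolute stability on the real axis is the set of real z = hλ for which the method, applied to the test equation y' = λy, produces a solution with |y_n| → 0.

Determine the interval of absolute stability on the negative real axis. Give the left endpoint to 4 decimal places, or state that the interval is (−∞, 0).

On y'=λy, z=hλ:
  y_{n+1} = y_n + z·[8/9·y_n + 1/9·y_{n+1}] ⇒ (1 − 1/9z)y_{n+1} = (1 + 8/9z)y_n
  Hence R(z) = (1 + 8/9z)/(1 − 1/9z).

Boundary: |R(x)|=1, x<0.
x=-0.41: |R|=0.6079
R=−1: 1+8/9x = −1+1/9x ⇒ -7/9x=2 ⇒ x=2/(-7/9)=-2.5714
Confirm numerically:
  x=-1.449: |R|=0.24806 <1
  x=-1.216: |R|=0.07126 <1
  x=-1.178: |R|=0.04166 <1
  x=-3.121: |R|=1.31738 >1
  x=-3.062: |R|=1.28470 >1
  x=-2.817: |R|=1.14547 >1
Stable set (-2.5714, 0).

(-2.5714, 0).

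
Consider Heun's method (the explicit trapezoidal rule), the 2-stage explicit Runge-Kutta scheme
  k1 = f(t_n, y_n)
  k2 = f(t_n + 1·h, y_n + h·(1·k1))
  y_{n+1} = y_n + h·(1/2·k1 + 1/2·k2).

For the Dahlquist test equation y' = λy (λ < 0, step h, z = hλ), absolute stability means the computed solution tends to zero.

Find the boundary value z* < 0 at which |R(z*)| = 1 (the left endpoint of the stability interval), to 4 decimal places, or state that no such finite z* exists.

Test eqn y'=λy, z=hλ:
  order 2, 2-stage ⇒ R(z)=1+z+z^2/2
  (e.g. R(-1.74)=0.77380, |R|=0.77380)

Find x<0 with |R(x)|<1.
x=-1.74: |R|=0.7738
|R(-2.23)|=1.2565 |R(-0.87)|=0.5085 |R(-0.61)|=0.5760
Bisect:
  x_lo=-2.5891 |R|=1.7626  x_hi=-0.1199 |R|=0.8873
  mid=-1.35453 |R|=0.56284 →hi
  mid=-1.97182 |R|=0.97222 →hi
  mid=-2.28047 |R|=1.31980 →lo
  mid=-2.12614 |R|=1.13410 →lo
  mid=-2.04898 |R|=1.05018 →lo
  mid=-2.01040 |R|=1.01045 →lo
  mid=-1.99111 |R|=0.99115 →hi
  ...
  [-2.00000,-1.99985] ⇒ x*=-2.0000
So |R|<1 on (-2.0000, 0).

z* = -2.0000.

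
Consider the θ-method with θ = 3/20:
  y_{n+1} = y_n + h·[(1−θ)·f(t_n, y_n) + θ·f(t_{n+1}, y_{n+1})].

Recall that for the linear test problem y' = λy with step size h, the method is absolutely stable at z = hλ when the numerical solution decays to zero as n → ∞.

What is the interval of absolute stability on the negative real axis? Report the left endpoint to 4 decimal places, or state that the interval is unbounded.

(-2.8571, 0).

Test eqn y'=λy, z=hλ:
  y_{n+1} = y_n + z·[17/20·y_n + 3/20·y_{n+1}] ⇒ (1 − 3/20z)y_{n+1} = (1 + 17/20z)y_n
  so R(z) = (1 + 17/20z)/(1 − 3/20z).

Need |R(x)|<1, x<0.
x=-1.69: |R|=0.3482
R=−1: 1+17/20x = −1+3/20x ⇒ -7/10x=2 ⇒ x=2/(-7/10)=-2.8571
Confirm numerically:
  x=-2.478: |R|=0.80652 <1
  x=-2.207: |R|=0.65809 <1
  x=-1.241: |R|=0.04624 <1
  x=-3.322: |R|=1.21718 >1
  x=-3.178: |R|=1.15210 >1
Stable set (-2.8571, 0).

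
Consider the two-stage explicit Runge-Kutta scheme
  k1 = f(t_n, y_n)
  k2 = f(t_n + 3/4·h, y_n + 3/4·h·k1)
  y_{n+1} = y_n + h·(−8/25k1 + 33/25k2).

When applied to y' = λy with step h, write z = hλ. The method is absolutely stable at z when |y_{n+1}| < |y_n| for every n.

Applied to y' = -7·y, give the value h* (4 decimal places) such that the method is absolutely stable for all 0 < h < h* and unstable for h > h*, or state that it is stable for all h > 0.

(-1.0101,0); λ=-7 ⇒ h* = (100/99)/7 = 0.1443.

Set f=λy, z=hλ:
  k1=λy_n ⇒ h·k1=z·y_n;  k2=λ(1+3/4z)y_n ⇒ h·k2=z(1+3/4z)y_n
  y_{n+1}/y_n = 1 − 8/25z + 33/25z(1+3/4z) = 1 + z + 99/100z²
  so R(z) = 1 + z + 99/100z².

Find x<0 with |R(x)|<1.
x=-0.93: |R|=0.9263
R=1: x+99/100x²=0 ⇒ x=−100/99=-1.0101; min R=1−1/(4·99/100)=0.7475>−1
Confirm numerically:
  x=-0.945: |R|=0.93909 <1
  x=-0.863: |R|=0.87432 <1
  x=-0.596: |R|=0.75566 <1
  x=-0.423: |R|=0.75414 <1
  x=-1.579: |R|=1.88931 >1
  x=-1.375: |R|=1.49672 >1
Interval (-1.0101, 0).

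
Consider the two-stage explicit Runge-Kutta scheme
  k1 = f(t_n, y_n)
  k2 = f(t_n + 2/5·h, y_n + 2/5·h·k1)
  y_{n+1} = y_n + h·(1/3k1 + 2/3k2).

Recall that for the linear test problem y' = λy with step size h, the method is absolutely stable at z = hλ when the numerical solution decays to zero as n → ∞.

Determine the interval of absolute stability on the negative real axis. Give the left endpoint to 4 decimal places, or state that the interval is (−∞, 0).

On y'=λy, z=hλ:
  k1=λy_n ⇒ h·k1=z·y_n;  k2=λ(1+2/5z)y_n ⇒ h·k2=z(1+2/5z)y_n
  y_{n+1}/y_n = 1 + 1/3z + 2/3z(1+2/5z) = 1 + z + 4/15z²
  so R(z) = 1 + z + 4/15z².

Boundary: |R(x)|=1, x<0.
x=-1.38: |R|=0.1278
R=1: x+4/15x²=0 ⇒ x=−15/4=-3.7500; min R=1−1/(4·4/15)=0.0625>−1
Confirm numerically:
  x=-2.657: |R|=0.22557 <1
  x=-2.436: |R|=0.14643 <1
  x=-1.660: |R|=0.07483 <1
  x=-4.310: |R|=1.64363 >1
  x=-3.852: |R|=1.10477 >1
So |R|<1 on (-3.7500, 0).

(-3.7500, 0).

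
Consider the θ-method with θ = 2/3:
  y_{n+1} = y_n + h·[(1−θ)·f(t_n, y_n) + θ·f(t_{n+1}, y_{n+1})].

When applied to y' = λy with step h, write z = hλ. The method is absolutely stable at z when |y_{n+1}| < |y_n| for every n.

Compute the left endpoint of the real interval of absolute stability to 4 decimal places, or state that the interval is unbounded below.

Set f=λy, z=hλ:
  y_{n+1} = y_n + z·[1/3·y_n + 2/3·y_{n+1}] ⇒ (1 − 2/3z)y_{n+1} = (1 + 1/3z)y_n
  R(z) = (1 + 1/3z)/(1 − 2/3z).

Find x<0 with |R(x)|<1.
x=-1.36: |R|=0.2867
x=-2: |R|=0.1429
x=-10: |R|=0.3043
x=-100: |R|=0.4778
θ=2/3≥1/2 ⇒ |1+1/3x|<|1−2/3x| ∀x<0 ⇒ interval (−∞,0).

interval (−∞, 0).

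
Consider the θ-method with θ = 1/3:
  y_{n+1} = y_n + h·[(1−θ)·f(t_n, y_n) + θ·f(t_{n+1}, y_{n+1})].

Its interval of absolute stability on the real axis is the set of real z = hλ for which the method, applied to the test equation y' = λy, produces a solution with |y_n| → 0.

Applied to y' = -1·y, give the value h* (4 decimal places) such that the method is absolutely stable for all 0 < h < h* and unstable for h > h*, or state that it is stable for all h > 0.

With y'=λy (z=hλ):
  y_{n+1} = y_n + z·[2/3·y_n + 1/3·y_{n+1}] ⇒ (1 − 1/3z)y_{n+1} = (1 + 2/3z)y_n
  ⇒ R(z) = (1 + 2/3z)/(1 − 1/3z).

Need |R(x)|<1, x<0.
x=-0.81: |R|=0.3622
R=−1: 1+2/3x = −1+1/3x ⇒ -1/3x=2 ⇒ x=2/(-1/3)=-6.0000
Confirm numerically:
  x=-3.777: |R|=0.67198 <1
  x=-3.590: |R|=0.63429 <1
  x=-2.842: |R|=0.45943 <1
  x=-6.495: |R|=1.05213 >1
  x=-6.263: |R|=1.02839 >1
  x=-6.138: |R|=1.01510 >1
Interval (-6.0000, 0).

(-6.0000,0); λ=-1 ⇒ h* = (6)/1 = 6.0000.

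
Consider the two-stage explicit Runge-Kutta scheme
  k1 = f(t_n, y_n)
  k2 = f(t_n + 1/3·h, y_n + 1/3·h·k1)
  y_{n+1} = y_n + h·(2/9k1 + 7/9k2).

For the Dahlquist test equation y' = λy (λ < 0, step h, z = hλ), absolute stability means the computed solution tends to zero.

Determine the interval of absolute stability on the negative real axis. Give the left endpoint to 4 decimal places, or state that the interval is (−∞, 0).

(-3.8571, 0).

Test eqn y'=λy, z=hλ:
  k1=λy_n ⇒ h·k1=z·y_n;  k2=λ(1+1/3z)y_n ⇒ h·k2=z(1+1/3z)y_n
  y_{n+1}/y_n = 1 + 2/9z + 7/9z(1+1/3z) = 1 + z + 7/27z²
  ⇒ R(z) = 1 + z + 7/27z².

Solve |R(x)|<1 on ℝ⁻.
x=-1.1: |R|=0.2137
R=1: x+7/27x²=0 ⇒ x=−27/7=-3.8571; min R=1−1/(4·7/27)=0.0357>−1
Confirm numerically:
  x=-3.682: |R|=0.83281 <1
  x=-3.501: |R|=0.67674 <1
  x=-2.734: |R|=0.20390 <1
  x=-2.344: |R|=0.08046 <1
  x=-4.185: |R|=1.35572 >1
  x=-4.116: |R|=1.27623 >1
Interval (-3.8571, 0).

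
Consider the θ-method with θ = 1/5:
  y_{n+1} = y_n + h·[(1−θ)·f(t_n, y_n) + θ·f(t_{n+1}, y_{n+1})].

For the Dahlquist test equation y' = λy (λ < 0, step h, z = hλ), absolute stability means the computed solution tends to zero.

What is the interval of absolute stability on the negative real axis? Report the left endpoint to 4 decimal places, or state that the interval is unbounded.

z∈(-3.3333,0).

With y'=λy (z=hλ):
  y_{n+1} = y_n + z·[4/5·y_n + 1/5·y_{n+1}] ⇒ (1 − 1/5z)y_{n+1} = (1 + 4/5z)y_n
  so R(z) = (1 + 4/5z)/(1 − 1/5z).

Boundary: |R(x)|=1, x<0.
x=-1.32: |R|=0.0443
R=−1: 1+4/5x = −1+1/5x ⇒ -3/5x=2 ⇒ x=2/(-3/5)=-3.3333
Confirm numerically:
  x=-2.129: |R|=0.49320 <1
  x=-2.020: |R|=0.43875 <1
  x=-1.548: |R|=0.18204 <1
  x=-1.543: |R|=0.17912 <1
  x=-3.924: |R|=1.19857 >1
  x=-3.813: |R|=1.16328 >1
Interval (-3.3333, 0).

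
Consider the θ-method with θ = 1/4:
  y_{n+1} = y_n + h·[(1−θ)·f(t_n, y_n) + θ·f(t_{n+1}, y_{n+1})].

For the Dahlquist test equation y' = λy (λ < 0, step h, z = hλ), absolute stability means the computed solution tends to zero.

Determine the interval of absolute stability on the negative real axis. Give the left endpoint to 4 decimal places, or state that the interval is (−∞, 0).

Test eqn y'=λy, z=hλ:
  y_{n+1} = y_n + z·[3/4·y_n + 1/4·y_{n+1}] ⇒ (1 − 1/4z)y_{n+1} = (1 + 3/4z)y_n
  R(z) = (1 + 3/4z)/(1 − 1/4z).

Solve |R(x)|<1 on ℝ⁻.
x=-1.8: |R|=0.2414
R=−1: 1+3/4x = −1+1/4x ⇒ -1/2x=2 ⇒ x=2/(-1/2)=-4.0000
Confirm numerically:
  x=-3.070: |R|=0.73692 <1
  x=-2.623: |R|=0.58418 <1
  x=-2.305: |R|=0.46233 <1
  x=-1.618: |R|=0.15201 <1
  x=-4.462: |R|=1.10919 >1
  x=-4.268: |R|=1.06483 >1
Stable set (-4.0000, 0).

z∈(-4.0000,0).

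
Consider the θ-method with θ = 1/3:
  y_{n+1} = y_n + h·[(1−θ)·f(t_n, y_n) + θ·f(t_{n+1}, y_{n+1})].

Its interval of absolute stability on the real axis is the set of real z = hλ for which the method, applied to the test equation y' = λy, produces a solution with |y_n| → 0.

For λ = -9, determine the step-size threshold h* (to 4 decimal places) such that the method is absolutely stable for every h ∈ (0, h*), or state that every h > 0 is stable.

(-6.0000,0); λ=-9 ⇒ h* = (6)/9 = 0.6667.

Test eqn y'=λy, z=hλ:
  y_{n+1} = y_n + z·[2/3·y_n + 1/3·y_{n+1}] ⇒ (1 − 1/3z)y_{n+1} = (1 + 2/3z)y_n
  R(z) = (1 + 2/3z)/(1 − 1/3z).

Solve |R(x)|<1 on ℝ⁻.
x=-1.11: |R|=0.1898
R=−1: 1+2/3x = −1+1/3x ⇒ -1/3x=2 ⇒ x=2/(-1/3)=-6.0000
Confirm numerically:
  x=-4.098: |R|=0.73204 <1
  x=-2.716: |R|=0.42547 <1
  x=-2.616: |R|=0.39744 <1
  x=-6.477: |R|=1.05033 >1
  x=-6.401: |R|=1.04266 >1
  x=-6.163: |R|=1.01779 >1
So |R|<1 on (-6.0000, 0).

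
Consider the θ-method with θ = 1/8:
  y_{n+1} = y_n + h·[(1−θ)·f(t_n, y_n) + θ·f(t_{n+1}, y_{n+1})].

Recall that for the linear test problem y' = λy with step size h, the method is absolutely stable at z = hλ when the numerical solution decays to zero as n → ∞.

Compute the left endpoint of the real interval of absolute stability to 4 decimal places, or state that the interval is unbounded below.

With y'=λy (z=hλ):
  y_{n+1} = y_n + z·[7/8·y_n + 1/8·y_{n+1}] ⇒ (1 − 1/8z)y_{n+1} = (1 + 7/8z)y_n
  R(z) = (1 + 7/8z)/(1 − 1/8z).

Solve |R(x)|<1 on ℝ⁻.
x=-0.81: |R|=0.2645
R=−1: 1+7/8x = −1+1/8x ⇒ -3/4x=2 ⇒ x=2/(-3/4)=-2.6667
Confirm numerically:
  x=-2.005: |R|=0.60320 <1
  x=-1.849: |R|=0.50188 <1
  x=-1.069: |R|=0.05701 <1
  x=-3.139: |R|=1.25442 >1
  x=-2.921: |R|=1.13973 >1
Interval (-2.6667, 0).

z* = -2.6667.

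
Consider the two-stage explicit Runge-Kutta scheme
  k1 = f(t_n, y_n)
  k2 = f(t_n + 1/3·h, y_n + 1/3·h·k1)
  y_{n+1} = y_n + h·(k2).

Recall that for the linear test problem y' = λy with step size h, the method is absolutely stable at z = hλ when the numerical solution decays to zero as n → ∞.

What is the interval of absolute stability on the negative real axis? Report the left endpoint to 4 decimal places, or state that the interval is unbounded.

(-3.0000, 0).

Set f=λy, z=hλ:
  k1=λy_n ⇒ h·k1=z·y_n;  k2=λ(1+1/3z)y_n ⇒ h·k2=z(1+1/3z)y_n
  y_{n+1}/y_n = 1 + z(1+1/3z) = 1 + z + 1/3z²
  so R(z) = 1 + z + 1/3z².

Solve |R(x)|<1 on ℝ⁻.
x=-1.28: |R|=0.2661
R=1: x+1/3x²=0 ⇒ x=−3=-3.0000; min R=1−1/(4·1/3)=0.2500>−1
Confirm numerically:
  x=-2.346: |R|=0.48857 <1
  x=-1.605: |R|=0.25367 <1
  x=-1.473: |R|=0.25024 <1
  x=-3.591: |R|=1.70743 >1
  x=-3.530: |R|=1.62363 >1
Interval (-3.0000, 0).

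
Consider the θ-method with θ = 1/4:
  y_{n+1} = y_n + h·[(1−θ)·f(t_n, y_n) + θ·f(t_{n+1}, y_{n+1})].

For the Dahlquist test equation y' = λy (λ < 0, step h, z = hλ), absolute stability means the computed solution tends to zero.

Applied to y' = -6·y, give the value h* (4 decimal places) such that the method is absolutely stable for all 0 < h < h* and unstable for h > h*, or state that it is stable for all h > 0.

Set f=λy, z=hλ:
  y_{n+1} = y_n + z·[3/4·y_n + 1/4·y_{n+1}] ⇒ (1 − 1/4z)y_{n+1} = (1 + 3/4z)y_n
  R(z) = (1 + 3/4z)/(1 − 1/4z).

Need |R(x)|<1, x<0.
x=-1.01: |R|=0.1936
R=−1: 1+3/4x = −1+1/4x ⇒ -1/2x=2 ⇒ x=2/(-1/2)=-4.0000
Confirm numerically:
  x=-3.921: |R|=0.98005 <1
  x=-2.203: |R|=0.42060 <1
  x=-1.868: |R|=0.27335 <1
  x=-1.778: |R|=0.23088 <1
  x=-4.545: |R|=1.12756 >1
  x=-4.442: |R|=1.10471 >1
Interval (-4.0000, 0).

(-4.0000,0); λ=-6 ⇒ h* = (4)/6 = 0.6667.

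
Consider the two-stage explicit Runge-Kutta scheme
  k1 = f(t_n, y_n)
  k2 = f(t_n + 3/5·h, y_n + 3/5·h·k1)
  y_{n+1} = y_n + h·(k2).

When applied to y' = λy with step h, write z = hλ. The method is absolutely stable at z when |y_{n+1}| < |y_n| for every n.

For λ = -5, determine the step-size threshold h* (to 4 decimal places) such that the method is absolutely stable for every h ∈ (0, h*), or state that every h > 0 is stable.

With y'=λy (z=hλ):
  k1=λy_n ⇒ h·k1=z·y_n;  k2=λ(1+3/5z)y_n ⇒ h·k2=z(1+3/5z)y_n
  y_{n+1}/y_n = 1 + z(1+3/5z) = 1 + z + 3/5z²
  so R(z) = 1 + z + 3/5z².

Solve |R(x)|<1 on ℝ⁻.
x=-0.4: |R|=0.6960
R=1: x+3/5x²=0 ⇒ x=−5/3=-1.6667; min R=1−1/(4·3/5)=0.5833>−1
Confirm numerically:
  x=-1.500: |R|=0.85000 <1
  x=-1.049: |R|=0.61124 <1
  x=-0.995: |R|=0.59901 <1
  x=-2.231: |R|=1.75542 >1
  x=-2.109: |R|=1.55973 >1
  x=-1.997: |R|=1.39581 >1
So |R|<1 on (-1.6667, 0).

(-1.6667,0); λ=-5 ⇒ h* = (5/3)/5 = 0.3333.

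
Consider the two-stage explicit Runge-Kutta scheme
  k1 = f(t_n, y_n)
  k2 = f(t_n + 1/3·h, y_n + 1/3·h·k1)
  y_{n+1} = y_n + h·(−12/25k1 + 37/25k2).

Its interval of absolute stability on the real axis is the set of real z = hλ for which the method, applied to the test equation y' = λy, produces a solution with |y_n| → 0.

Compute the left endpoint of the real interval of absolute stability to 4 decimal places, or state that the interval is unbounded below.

With y'=λy (z=hλ):
  k1=λy_n ⇒ h·k1=z·y_n;  k2=λ(1+1/3z)y_n ⇒ h·k2=z(1+1/3z)y_n
  y_{n+1}/y_n = 1 − 12/25z + 37/25z(1+1/3z) = 1 + z + 37/75z²
  so R(z) = 1 + z + 37/75z².

Solve |R(x)|<1 on ℝ⁻.
x=-1.8: |R|=0.7984
R=1: x+37/75x²=0 ⇒ x=−75/37=-2.0270; min R=1−1/(4·37/75)=0.4932>−1
Confirm numerically:
  x=-1.631: |R|=0.68135 <1
  x=-1.609: |R|=0.66818 <1
  x=-1.495: |R|=0.60761 <1
  x=-2.417: |R|=1.46500 >1
  x=-2.198: |R|=1.18539 >1
So |R|<1 on (-2.0270, 0).

left endpoint -2.0270.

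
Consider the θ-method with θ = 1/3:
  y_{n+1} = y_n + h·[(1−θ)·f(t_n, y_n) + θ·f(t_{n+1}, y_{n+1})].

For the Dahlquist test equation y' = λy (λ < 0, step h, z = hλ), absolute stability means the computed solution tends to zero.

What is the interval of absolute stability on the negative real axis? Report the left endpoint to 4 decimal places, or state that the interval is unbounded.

On y'=λy, z=hλ:
  y_{n+1} = y_n + z·[2/3·y_n + 1/3·y_{n+1}] ⇒ (1 − 1/3z)y_{n+1} = (1 + 2/3z)y_n
  R(z) = (1 + 2/3z)/(1 − 1/3z).

Find x<0 with |R(x)|<1.
x=-1.68: |R|=0.0769
R=−1: 1+2/3x = −1+1/3x ⇒ -1/3x=2 ⇒ x=2/(-1/3)=-6.0000
Confirm numerically:
  x=-5.377: |R|=0.92563 <1
  x=-4.811: |R|=0.84778 <1
  x=-3.539: |R|=0.62364 <1
  x=-6.513: |R|=1.05393 >1
  x=-6.261: |R|=1.02818 >1
  x=-6.154: |R|=1.01682 >1
Stable set (-6.0000, 0).

z∈(-6.0000,0).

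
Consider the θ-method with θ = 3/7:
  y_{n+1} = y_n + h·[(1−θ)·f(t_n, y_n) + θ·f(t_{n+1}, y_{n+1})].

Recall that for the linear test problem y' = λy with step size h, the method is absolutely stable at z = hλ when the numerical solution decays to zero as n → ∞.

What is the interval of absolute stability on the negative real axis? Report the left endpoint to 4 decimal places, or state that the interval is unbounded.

(-14.0000, 0).

Test eqn y'=λy, z=hλ:
  y_{n+1} = y_n + z·[4/7·y_n + 3/7·y_{n+1}] ⇒ (1 − 3/7z)y_{n+1} = (1 + 4/7z)y_n
  R(z) = (1 + 4/7z)/(1 − 3/7z).

Need |R(x)|<1, x<0.
x=-0.92: |R|=0.3402
R=−1: 1+4/7x = −1+3/7x ⇒ -1/7x=2 ⇒ x=2/(-1/7)=-14.0000
Confirm numerically:
  x=-10.448: |R|=0.90736 <1
  x=-9.640: |R|=0.87862 <1
  x=-7.283: |R|=0.76717 <1
  x=-5.824: |R|=0.66590 <1
  x=-14.504: |R|=1.00998 >1
  x=-14.093: |R|=1.00189 >1
So |R|<1 on (-14.0000, 0).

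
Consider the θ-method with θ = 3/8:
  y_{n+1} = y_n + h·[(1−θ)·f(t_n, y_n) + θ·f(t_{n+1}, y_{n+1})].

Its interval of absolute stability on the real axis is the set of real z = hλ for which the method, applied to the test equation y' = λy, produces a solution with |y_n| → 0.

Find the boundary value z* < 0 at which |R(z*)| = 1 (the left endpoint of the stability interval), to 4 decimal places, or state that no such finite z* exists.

z* = -8.0000.

Test eqn y'=λy, z=hλ:
  y_{n+1} = y_n + z·[5/8·y_n + 3/8·y_{n+1}] ⇒ (1 − 3/8z)y_{n+1} = (1 + 5/8z)y_n
  so R(z) = (1 + 5/8z)/(1 − 3/8z).

Find x<0 with |R(x)|<1.
x=-1.36: |R|=0.0993
R=−1: 1+5/8x = −1+3/8x ⇒ -1/4x=2 ⇒ x=2/(-1/4)=-8.0000
Confirm numerically:
  x=-5.124: |R|=0.75389 <1
  x=-3.952: |R|=0.59226 <1
  x=-3.417: |R|=0.49778 <1
  x=-8.569: |R|=1.03376 >1
  x=-8.565: |R|=1.03354 >1
  x=-8.267: |R|=1.01628 >1
Interval (-8.0000, 0).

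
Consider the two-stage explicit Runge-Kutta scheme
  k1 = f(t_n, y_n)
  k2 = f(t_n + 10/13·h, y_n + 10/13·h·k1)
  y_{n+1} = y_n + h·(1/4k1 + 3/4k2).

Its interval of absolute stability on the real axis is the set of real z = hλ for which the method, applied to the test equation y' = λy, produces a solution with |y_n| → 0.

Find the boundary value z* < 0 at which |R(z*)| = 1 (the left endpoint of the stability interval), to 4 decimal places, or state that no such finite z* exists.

With y'=λy (z=hλ):
  k1=λy_n ⇒ h·k1=z·y_n;  k2=λ(1+10/13z)y_n ⇒ h·k2=z(1+10/13z)y_n
  y_{n+1}/y_n = 1 + 1/4z + 3/4z(1+10/13z) = 1 + z + 15/26z²
  ⇒ R(z) = 1 + z + 15/26z².

Find x<0 with |R(x)|<1.
x=-1.36: |R|=0.7071
R=1: x+15/26x²=0 ⇒ x=−26/15=-1.7333; min R=1−1/(4·15/26)=0.5667>−1
Confirm numerically:
  x=-1.681: |R|=0.94925 <1
  x=-0.954: |R|=0.57107 <1
  x=-0.745: |R|=0.57521 <1
  x=-2.256: |R|=1.68027 >1
  x=-2.097: |R|=1.43997 >1
So |R|<1 on (-1.7333, 0).

left endpoint -1.7333.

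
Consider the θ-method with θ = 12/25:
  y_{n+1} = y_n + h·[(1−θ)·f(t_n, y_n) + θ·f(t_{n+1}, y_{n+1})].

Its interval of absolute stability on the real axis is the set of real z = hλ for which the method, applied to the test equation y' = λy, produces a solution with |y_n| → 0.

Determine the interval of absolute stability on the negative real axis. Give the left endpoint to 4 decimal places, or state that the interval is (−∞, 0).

z∈(-50.0000,0).

Test eqn y'=λy, z=hλ:
  y_{n+1} = y_n + z·[13/25·y_n + 12/25·y_{n+1}] ⇒ (1 − 12/25z)y_{n+1} = (1 + 13/25z)y_n
  R(z) = (1 + 13/25z)/(1 − 12/25z).

Need |R(x)|<1, x<0.
x=-1.15: |R|=0.2590
R=−1: 1+13/25x = −1+12/25x ⇒ -1/25x=2 ⇒ x=2/(-1/25)=-50.0000
Confirm numerically:
  x=-31.960: |R|=0.95584 <1
  x=-28.546: |R|=0.94163 <1
  x=-26.293: |R|=0.93038 <1
  x=-21.534: |R|=0.89956 <1
  x=-50.450: |R|=1.00071 >1
  x=-50.374: |R|=1.00059 >1
  x=-50.319: |R|=1.00051 >1
Interval (-50.0000, 0).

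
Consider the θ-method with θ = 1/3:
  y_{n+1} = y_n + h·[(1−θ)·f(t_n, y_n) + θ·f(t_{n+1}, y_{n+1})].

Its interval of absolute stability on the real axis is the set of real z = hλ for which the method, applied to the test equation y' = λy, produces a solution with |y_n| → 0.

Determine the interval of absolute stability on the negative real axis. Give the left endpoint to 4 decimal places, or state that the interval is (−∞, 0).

Set f=λy, z=hλ:
  y_{n+1} = y_n + z·[2/3·y_n + 1/3·y_{n+1}] ⇒ (1 − 1/3z)y_{n+1} = (1 + 2/3z)y_n
  ⇒ R(z) = (1 + 2/3z)/(1 − 1/3z).

Find x<0 with |R(x)|<1.
x=-1.53: |R|=0.0132
R=−1: 1+2/3x = −1+1/3x ⇒ -1/3x=2 ⇒ x=2/(-1/3)=-6.0000
Confirm numerically:
  x=-4.856: |R|=0.85438 <1
  x=-4.834: |R|=0.85116 <1
  x=-3.332: |R|=0.57865 <1
  x=-6.574: |R|=1.05995 >1
  x=-6.091: |R|=1.01001 >1
Interval (-6.0000, 0).

(-6.0000, 0).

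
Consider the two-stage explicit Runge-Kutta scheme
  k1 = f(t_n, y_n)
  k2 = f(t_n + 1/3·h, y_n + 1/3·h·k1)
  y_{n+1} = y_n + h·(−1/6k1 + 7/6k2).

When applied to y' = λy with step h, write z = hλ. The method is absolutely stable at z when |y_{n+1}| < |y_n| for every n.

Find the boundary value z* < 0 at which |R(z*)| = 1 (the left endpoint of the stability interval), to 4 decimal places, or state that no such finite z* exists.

On y'=λy, z=hλ:
  k1=λy_n ⇒ h·k1=z·y_n;  k2=λ(1+1/3z)y_n ⇒ h·k2=z(1+1/3z)y_n
  y_{n+1}/y_n = 1 − 1/6z + 7/6z(1+1/3z) = 1 + z + 7/18z²
  ⇒ R(z) = 1 + z + 7/18z².

Boundary: |R(x)|=1, x<0.
x=-0.5: |R|=0.5972
R=1: x+7/18x²=0 ⇒ x=−18/7=-2.5714; min R=1−1/(4·7/18)=0.3571>−1
Confirm numerically:
  x=-2.102: |R|=0.61627 <1
  x=-1.953: |R|=0.53030 <1
  x=-1.850: |R|=0.48097 <1
  x=-1.286: |R|=0.35714 <1
  x=-3.128: |R|=1.67704 >1
  x=-2.974: |R|=1.46560 >1
Interval (-2.5714, 0).

z* = -2.5714.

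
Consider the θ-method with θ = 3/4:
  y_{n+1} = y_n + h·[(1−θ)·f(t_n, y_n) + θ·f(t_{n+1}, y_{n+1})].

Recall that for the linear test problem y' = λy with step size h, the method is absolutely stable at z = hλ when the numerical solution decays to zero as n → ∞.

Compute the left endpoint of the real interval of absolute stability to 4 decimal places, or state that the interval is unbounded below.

(−∞, 0) — no finite endpoint.

On y'=λy, z=hλ:
  y_{n+1} = y_n + z·[1/4·y_n + 3/4·y_{n+1}] ⇒ (1 − 3/4z)y_{n+1} = (1 + 1/4z)y_n
  ⇒ R(z) = (1 + 1/4z)/(1 − 3/4z).

Boundary: |R(x)|=1, x<0.
x=-0.69: |R|=0.5453
x=-2: |R|=0.2000
x=-10: |R|=0.1765
x=-100: |R|=0.3158
θ=3/4≥1/2 ⇒ |1+1/4x|<|1−3/4x| ∀x<0 ⇒ stable on all of ℝ⁻.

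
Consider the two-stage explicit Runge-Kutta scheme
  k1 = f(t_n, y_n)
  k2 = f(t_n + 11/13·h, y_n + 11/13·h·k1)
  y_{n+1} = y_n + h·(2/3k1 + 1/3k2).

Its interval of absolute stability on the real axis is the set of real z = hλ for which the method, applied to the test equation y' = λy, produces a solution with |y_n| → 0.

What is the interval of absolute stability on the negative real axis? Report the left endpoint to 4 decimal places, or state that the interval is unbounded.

Set f=λy, z=hλ:
  k1=λy_n ⇒ h·k1=z·y_n;  k2=λ(1+11/13z)y_n ⇒ h·k2=z(1+11/13z)y_n
  y_{n+1}/y_n = 1 + 2/3z + 1/3z(1+11/13z) = 1 + z + 11/39z²
  Hence R(z) = 1 + z + 11/39z².

Boundary: |R(x)|=1, x<0.
x=-0.61: |R|=0.4950
R=1: x+11/39x²=0 ⇒ x=−39/11=-3.5455; min R=1−1/(4·11/39)=0.1136>−1
Confirm numerically:
  x=-3.418: |R|=0.87713 <1
  x=-2.715: |R|=0.36406 <1
  x=-2.510: |R|=0.26695 <1
  x=-4.069: |R|=1.60086 >1
  x=-4.009: |R|=1.52415 >1
  x=-3.911: |R|=1.40323 >1
Interval (-3.5455, 0).

z∈(-3.5455,0).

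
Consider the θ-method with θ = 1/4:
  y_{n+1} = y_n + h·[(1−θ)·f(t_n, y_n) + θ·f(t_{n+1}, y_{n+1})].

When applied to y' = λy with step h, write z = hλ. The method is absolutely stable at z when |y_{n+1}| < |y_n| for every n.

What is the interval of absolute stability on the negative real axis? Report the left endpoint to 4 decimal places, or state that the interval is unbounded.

z∈(-4.0000,0).

Set f=λy, z=hλ:
  y_{n+1} = y_n + z·[3/4·y_n + 1/4·y_{n+1}] ⇒ (1 − 1/4z)y_{n+1} = (1 + 3/4z)y_n
  ⇒ R(z) = (1 + 3/4z)/(1 − 1/4z).

Boundary: |R(x)|=1, x<0.
x=-1.72: |R|=0.2028
R=−1: 1+3/4x = −1+1/4x ⇒ -1/2x=2 ⇒ x=2/(-1/2)=-4.0000
Confirm numerically:
  x=-2.853: |R|=0.66526 <1
  x=-2.466: |R|=0.52552 <1
  x=-1.872: |R|=0.27520 <1
  x=-4.452: |R|=1.10696 >1
  x=-4.247: |R|=1.05990 >1
  x=-4.227: |R|=1.05518 >1
Stable set (-4.0000, 0).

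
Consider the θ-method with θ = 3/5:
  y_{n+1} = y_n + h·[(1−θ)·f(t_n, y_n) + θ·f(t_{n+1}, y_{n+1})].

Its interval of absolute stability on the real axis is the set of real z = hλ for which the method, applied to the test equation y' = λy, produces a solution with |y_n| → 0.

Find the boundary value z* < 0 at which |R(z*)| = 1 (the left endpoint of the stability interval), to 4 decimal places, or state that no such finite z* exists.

On y'=λy, z=hλ:
  y_{n+1} = y_n + z·[2/5·y_n + 3/5·y_{n+1}] ⇒ (1 − 3/5z)y_{n+1} = (1 + 2/5z)y_n
  Hence R(z) = (1 + 2/5z)/(1 − 3/5z).

Need |R(x)|<1, x<0.
x=-1: |R|=0.3750
x=-2: |R|=0.0909
x=-10: |R|=0.4286
x=-100: |R|=0.6393
θ=3/5≥1/2 ⇒ |1+2/5x|<|1−3/5x| ∀x<0 ⇒ stable on all of ℝ⁻.

(−∞, 0) — no finite endpoint.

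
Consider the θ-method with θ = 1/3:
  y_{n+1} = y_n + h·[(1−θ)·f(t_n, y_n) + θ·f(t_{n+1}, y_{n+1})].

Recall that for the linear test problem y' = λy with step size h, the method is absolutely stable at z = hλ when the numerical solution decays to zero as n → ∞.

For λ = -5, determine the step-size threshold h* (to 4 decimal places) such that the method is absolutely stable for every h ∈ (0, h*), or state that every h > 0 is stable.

(-6.0000,0); λ=-5 ⇒ h* = (6)/5 = 1.2000.

With y'=λy (z=hλ):
  y_{n+1} = y_n + z·[2/3·y_n + 1/3·y_{n+1}] ⇒ (1 − 1/3z)y_{n+1} = (1 + 2/3z)y_n
  R(z) = (1 + 2/3z)/(1 − 1/3z).

Boundary: |R(x)|=1, x<0.
x=-1.5: |R|=0.0000
R=−1: 1+2/3x = −1+1/3x ⇒ -1/3x=2 ⇒ x=2/(-1/3)=-6.0000
Confirm numerically:
  x=-5.791: |R|=0.97623 <1
  x=-5.292: |R|=0.91462 <1
  x=-4.364: |R|=0.77784 <1
  x=-6.573: |R|=1.05986 >1
  x=-6.400: |R|=1.04255 >1
  x=-6.276: |R|=1.02975 >1
So |R|<1 on (-6.0000, 0).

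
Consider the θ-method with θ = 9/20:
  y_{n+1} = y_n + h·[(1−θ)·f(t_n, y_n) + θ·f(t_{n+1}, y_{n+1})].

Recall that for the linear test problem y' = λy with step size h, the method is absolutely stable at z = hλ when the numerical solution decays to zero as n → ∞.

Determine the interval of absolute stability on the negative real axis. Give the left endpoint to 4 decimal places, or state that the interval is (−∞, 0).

Set f=λy, z=hλ:
  y_{n+1} = y_n + z·[11/20·y_n + 9/20·y_{n+1}] ⇒ (1 − 9/20z)y_{n+1} = (1 + 11/20z)y_n
  Hence R(z) = (1 + 11/20z)/(1 − 9/20z).

Solve |R(x)|<1 on ℝ⁻.
x=-0.47: |R|=0.6121
R=−1: 1+11/20x = −1+9/20x ⇒ -1/10x=2 ⇒ x=2/(-1/10)=-20.0000
Confirm numerically:
  x=-16.284: |R|=0.95538 <1
  x=-10.198: |R|=0.82462 <1
  x=-9.377: |R|=0.79648 <1
  x=-20.303: |R|=1.00299 >1
  x=-20.090: |R|=1.00090 >1
Interval (-20.0000, 0).

z∈(-20.0000,0).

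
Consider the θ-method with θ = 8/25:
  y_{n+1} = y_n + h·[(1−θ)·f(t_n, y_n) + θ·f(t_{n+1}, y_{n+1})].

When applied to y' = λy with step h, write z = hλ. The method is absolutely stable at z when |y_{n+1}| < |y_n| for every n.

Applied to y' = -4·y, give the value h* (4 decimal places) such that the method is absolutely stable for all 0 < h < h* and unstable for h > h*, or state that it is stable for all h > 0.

On y'=λy, z=hλ:
  y_{n+1} = y_n + z·[17/25·y_n + 8/25·y_{n+1}] ⇒ (1 − 8/25z)y_{n+1} = (1 + 17/25z)y_n
  ⇒ R(z) = (1 + 17/25z)/(1 − 8/25z).

Boundary: |R(x)|=1, x<0.
x=-0.44: |R|=0.6143
R=−1: 1+17/25x = −1+8/25x ⇒ -9/25x=2 ⇒ x=2/(-9/25)=-5.5556
Confirm numerically:
  x=-4.754: |R|=0.88555 <1
  x=-3.160: |R|=0.57120 <1
  x=-2.735: |R|=0.45851 <1
  x=-6.137: |R|=1.07062 >1
  x=-5.732: |R|=1.02241 >1
  x=-5.682: |R|=1.01615 >1
Stable set (-5.5556, 0).

(-5.5556,0); λ=-4 ⇒ h* = (50/9)/4 = 1.3889.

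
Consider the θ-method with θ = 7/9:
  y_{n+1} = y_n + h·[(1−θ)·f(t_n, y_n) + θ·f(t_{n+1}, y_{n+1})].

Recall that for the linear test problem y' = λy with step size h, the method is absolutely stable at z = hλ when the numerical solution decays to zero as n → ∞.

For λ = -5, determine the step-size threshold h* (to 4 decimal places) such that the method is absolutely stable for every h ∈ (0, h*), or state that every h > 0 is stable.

On y'=λy, z=hλ:
  y_{n+1} = y_n + z·[2/9·y_n + 7/9·y_{n+1}] ⇒ (1 − 7/9z)y_{n+1} = (1 + 2/9z)y_n
  ⇒ R(z) = (1 + 2/9z)/(1 − 7/9z).

Need |R(x)|<1, x<0.
x=-0.4: |R|=0.6949
x=-2: |R|=0.2174
x=-10: |R|=0.1392
x=-100: |R|=0.2694
θ=7/9≥1/2 ⇒ |1+2/9x|<|1−7/9x| ∀x<0 ⇒ stable on all of ℝ⁻.

interval (−∞, 0). Any h>0 works for λ=-5.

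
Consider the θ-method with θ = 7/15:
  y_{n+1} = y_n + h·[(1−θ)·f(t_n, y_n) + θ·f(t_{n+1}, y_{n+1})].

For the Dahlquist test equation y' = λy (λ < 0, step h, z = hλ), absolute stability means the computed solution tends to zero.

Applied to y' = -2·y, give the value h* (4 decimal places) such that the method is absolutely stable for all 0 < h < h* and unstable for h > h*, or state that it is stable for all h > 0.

On y'=λy, z=hλ:
  y_{n+1} = y_n + z·[8/15·y_n + 7/15·y_{n+1}] ⇒ (1 − 7/15z)y_{n+1} = (1 + 8/15z)y_n
  ⇒ R(z) = (1 + 8/15z)/(1 − 7/15z).

Boundary: |R(x)|=1, x<0.
x=-1.11: |R|=0.2688
R=−1: 1+8/15x = −1+7/15x ⇒ -1/15x=2 ⇒ x=2/(-1/15)=-30.0000
Confirm numerically:
  x=-29.836: |R|=0.99927 <1
  x=-25.894: |R|=0.97908 <1
  x=-24.647: |R|=0.97146 <1
  x=-17.635: |R|=0.91069 <1
  x=-30.102: |R|=1.00045 >1
  x=-30.060: |R|=1.00027 >1
  x=-30.032: |R|=1.00014 >1
So |R|<1 on (-30.0000, 0).

(-30.0000,0); λ=-2 ⇒ h* = (30)/2 = 15.0000.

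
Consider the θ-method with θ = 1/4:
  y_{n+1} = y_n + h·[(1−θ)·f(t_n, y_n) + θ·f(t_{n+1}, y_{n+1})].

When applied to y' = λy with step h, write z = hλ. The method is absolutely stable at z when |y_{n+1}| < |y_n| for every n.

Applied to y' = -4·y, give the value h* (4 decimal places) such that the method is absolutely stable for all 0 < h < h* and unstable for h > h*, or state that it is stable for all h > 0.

(-4.0000,0); λ=-4 ⇒ h* = (4)/4 = 1.0000.

Set f=λy, z=hλ:
  y_{n+1} = y_n + z·[3/4·y_n + 1/4·y_{n+1}] ⇒ (1 − 1/4z)y_{n+1} = (1 + 3/4z)y_n
  Hence R(z) = (1 + 3/4z)/(1 − 1/4z).

Solve |R(x)|<1 on ℝ⁻.
x=-0.46: |R|=0.5874
R=−1: 1+3/4x = −1+1/4x ⇒ -1/2x=2 ⇒ x=2/(-1/2)=-4.0000
Confirm numerically:
  x=-3.902: |R|=0.97520 <1
  x=-3.615: |R|=0.89888 <1
  x=-2.530: |R|=0.54977 <1
  x=-2.367: |R|=0.48704 <1
  x=-4.504: |R|=1.11853 >1
  x=-4.482: |R|=1.11365 >1
Stable set (-4.0000, 0).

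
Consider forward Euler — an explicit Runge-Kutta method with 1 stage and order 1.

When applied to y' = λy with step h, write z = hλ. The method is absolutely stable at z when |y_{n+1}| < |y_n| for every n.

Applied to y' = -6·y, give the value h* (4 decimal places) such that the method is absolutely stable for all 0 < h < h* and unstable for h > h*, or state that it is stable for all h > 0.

(-2.0000,0); λ=-6 ⇒ h* = 0.3333.

On y'=λy, z=hλ:
  order 1, 1-stage ⇒ R(z)=1+z
  (e.g. R(-0.6)=0.40000, |R|=0.40000)

Find x<0 with |R(x)|<1.
x=-0.6: |R|=0.4000
|R(-1.39)|=0.3900 |R(-1.05)|=0.0500 |R(-0.94)|=0.0600
Bisect:
  x_lo=-2.3364 |R|=1.3364  x_hi=-0.3953 |R|=0.6047
  mid=-1.36587 |R|=0.36587 →hi
  mid=-1.85115 |R|=0.85115 →hi
  mid=-2.09378 |R|=1.09378 →lo
  mid=-1.97246 |R|=0.97246 →hi
  mid=-2.03312 |R|=1.03312 →lo
  mid=-2.00279 |R|=1.00279 →lo
  mid=-1.98763 |R|=0.98763 →hi
  mid=-1.99521 |R|=0.99521 →hi
  mid=-1.99900 |R|=0.99900 →hi
  ...
  [-2.00007,-1.99995] ⇒ x*=-2.0000
So |R|<1 on (-2.0000, 0).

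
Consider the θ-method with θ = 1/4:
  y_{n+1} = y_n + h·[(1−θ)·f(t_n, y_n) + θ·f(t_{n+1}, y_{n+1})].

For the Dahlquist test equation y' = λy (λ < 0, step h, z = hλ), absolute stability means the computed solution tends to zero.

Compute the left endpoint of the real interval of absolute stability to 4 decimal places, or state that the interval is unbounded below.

z* = -4.0000.

Test eqn y'=λy, z=hλ:
  y_{n+1} = y_n + z·[3/4·y_n + 1/4·y_{n+1}] ⇒ (1 − 1/4z)y_{n+1} = (1 + 3/4z)y_n
  ⇒ R(z) = (1 + 3/4z)/(1 − 1/4z).

Boundary: |R(x)|=1, x<0.
x=-0.64: |R|=0.4483
R=−1: 1+3/4x = −1+1/4x ⇒ -1/2x=2 ⇒ x=2/(-1/2)=-4.0000
Confirm numerically:
  x=-2.924: |R|=0.68920 <1
  x=-2.767: |R|=0.63558 <1
  x=-2.671: |R|=0.60156 <1
  x=-2.600: |R|=0.57576 <1
  x=-4.416: |R|=1.09886 >1
  x=-4.415: |R|=1.09863 >1
So |R|<1 on (-4.0000, 0).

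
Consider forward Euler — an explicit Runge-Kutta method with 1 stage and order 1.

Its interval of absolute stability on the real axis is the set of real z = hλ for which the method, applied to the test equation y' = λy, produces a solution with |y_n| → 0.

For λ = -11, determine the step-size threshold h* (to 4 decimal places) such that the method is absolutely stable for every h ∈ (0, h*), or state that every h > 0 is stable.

(-2.0000,0); λ=-11 ⇒ h* = 0.1818.

On y'=λy, z=hλ:
  order 1, 1-stage ⇒ R(z)=1+z
  (e.g. R(-0.87)=0.13000, |R|=0.13000)

Need |R(x)|<1, x<0.
x=-0.87: |R|=0.1300
|R(-2.03)|=1.0300 |R(-1.83)|=0.8300 |R(-0.95)|=0.0500
Bisect:
  x_lo=-2.5259 |R|=1.5259  x_hi=-0.2145 |R|=0.7855
  mid=-1.37019 |R|=0.37019 →hi
  mid=-1.94803 |R|=0.94803 →hi
  mid=-2.23695 |R|=1.23695 →lo
  mid=-2.09249 |R|=1.09249 →lo
  mid=-2.02026 |R|=1.02026 →lo
  mid=-1.98415 |R|=0.98415 →hi
  mid=-2.00220 |R|=1.00220 →lo
  mid=-1.99317 |R|=0.99317 →hi
  ...
  [-2.00009,-1.99995] ⇒ x*=-2.0000
Stable set (-2.0000, 0).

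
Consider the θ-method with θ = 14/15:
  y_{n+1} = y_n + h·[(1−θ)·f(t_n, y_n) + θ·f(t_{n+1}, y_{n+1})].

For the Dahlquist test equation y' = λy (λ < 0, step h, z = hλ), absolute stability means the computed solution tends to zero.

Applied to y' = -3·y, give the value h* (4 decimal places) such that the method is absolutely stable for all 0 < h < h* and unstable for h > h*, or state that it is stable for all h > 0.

unbounded; (−∞, 0). Any h>0 works for λ=-3.

Test eqn y'=λy, z=hλ:
  y_{n+1} = y_n + z·[1/15·y_n + 14/15·y_{n+1}] ⇒ (1 − 14/15z)y_{n+1} = (1 + 1/15z)y_n
  Hence R(z) = (1 + 1/15z)/(1 − 14/15z).

Need |R(x)|<1, x<0.
x=-0.45: |R|=0.6831
x=-2: |R|=0.3023
x=-10: |R|=0.0323
x=-100: |R|=0.0601
θ=14/15≥1/2 ⇒ |1+1/15x|<|1−14/15x| ∀x<0 ⇒ interval (−∞,0).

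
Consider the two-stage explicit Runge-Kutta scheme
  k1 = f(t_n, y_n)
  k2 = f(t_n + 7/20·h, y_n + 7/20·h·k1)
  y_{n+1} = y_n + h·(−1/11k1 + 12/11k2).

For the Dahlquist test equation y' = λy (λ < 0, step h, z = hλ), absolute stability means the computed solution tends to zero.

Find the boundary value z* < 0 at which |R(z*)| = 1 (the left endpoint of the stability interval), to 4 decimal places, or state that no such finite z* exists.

z* = -2.6190.

Test eqn y'=λy, z=hλ:
  k1=λy_n ⇒ h·k1=z·y_n;  k2=λ(1+7/20z)y_n ⇒ h·k2=z(1+7/20z)y_n
  y_{n+1}/y_n = 1 − 1/11z + 12/11z(1+7/20z) = 1 + z + 21/55z²
  Hence R(z) = 1 + z + 21/55z².

Solve |R(x)|<1 on ℝ⁻.
x=-1.12: |R|=0.3590
R=1: x+21/55x²=0 ⇒ x=−55/21=-2.6190; min R=1−1/(4·21/55)=0.3452>−1
Confirm numerically:
  x=-2.528: |R|=0.91212 <1
  x=-1.911: |R|=0.48337 <1
  x=-1.782: |R|=0.43047 <1
  x=-3.150: |R|=1.63859 >1
  x=-3.005: |R|=1.44283 >1
So |R|<1 on (-2.6190, 0).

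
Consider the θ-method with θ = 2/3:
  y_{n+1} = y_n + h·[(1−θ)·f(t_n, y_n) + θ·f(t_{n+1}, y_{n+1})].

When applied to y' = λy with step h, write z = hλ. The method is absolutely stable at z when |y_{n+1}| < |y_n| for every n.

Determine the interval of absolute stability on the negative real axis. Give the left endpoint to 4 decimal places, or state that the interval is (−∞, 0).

interval (−∞, 0).

Test eqn y'=λy, z=hλ:
  y_{n+1} = y_n + z·[1/3·y_n + 2/3·y_{n+1}] ⇒ (1 − 2/3z)y_{n+1} = (1 + 1/3z)y_n
  R(z) = (1 + 1/3z)/(1 − 2/3z).

Find x<0 with |R(x)|<1.
x=-1.02: |R|=0.3929
x=-2: |R|=0.1429
x=-10: |R|=0.3043
x=-100: |R|=0.4778
θ=2/3≥1/2 ⇒ |1+1/3x|<|1−2/3x| ∀x<0 ⇒ interval (−∞,0).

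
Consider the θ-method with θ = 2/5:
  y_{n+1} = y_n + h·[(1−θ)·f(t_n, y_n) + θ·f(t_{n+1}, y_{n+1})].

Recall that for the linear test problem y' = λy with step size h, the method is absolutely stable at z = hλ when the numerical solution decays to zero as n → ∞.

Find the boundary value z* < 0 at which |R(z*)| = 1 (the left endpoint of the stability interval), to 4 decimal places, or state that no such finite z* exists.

z* = -10.0000.

With y'=λy (z=hλ):
  y_{n+1} = y_n + z·[3/5·y_n + 2/5·y_{n+1}] ⇒ (1 − 2/5z)y_{n+1} = (1 + 3/5z)y_n
  ⇒ R(z) = (1 + 3/5z)/(1 − 2/5z).

Need |R(x)|<1, x<0.
x=-0.92: |R|=0.3275
R=−1: 1+3/5x = −1+2/5x ⇒ -1/5x=2 ⇒ x=2/(-1/5)=-10.0000
Confirm numerically:
  x=-9.749: |R|=0.98975 <1
  x=-9.501: |R|=0.97921 <1
  x=-6.077: |R|=0.77131 <1
  x=-5.413: |R|=0.71016 <1
  x=-10.528: |R|=1.02026 >1
  x=-10.512: |R|=1.01967 >1
  x=-10.312: |R|=1.01218 >1
Interval (-10.0000, 0).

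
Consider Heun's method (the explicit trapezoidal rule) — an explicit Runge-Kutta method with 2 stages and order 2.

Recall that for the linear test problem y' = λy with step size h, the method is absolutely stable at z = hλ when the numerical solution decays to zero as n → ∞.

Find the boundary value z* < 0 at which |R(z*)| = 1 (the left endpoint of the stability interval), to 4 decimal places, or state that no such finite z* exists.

On y'=λy, z=hλ:
  order 2, 2-stage ⇒ R(z)=1+z+z^2/2
  (e.g. R(-0.66)=0.55780, |R|=0.55780)

Find x<0 with |R(x)|<1.
x=-0.66: |R|=0.5578
|R(-2.3)|=1.3450 |R(-1.44)|=0.5968 |R(-1.02)|=0.5002
Bisect:
  x_lo=-2.7417 |R|=2.0167  x_hi=-0.1606 |R|=0.8523
  mid=-1.45114 |R|=0.60177 →hi
  mid=-2.09641 |R|=1.10106 →lo
  mid=-1.77378 |R|=0.79937 →hi
  mid=-1.93509 |R|=0.93720 →hi
  mid=-2.01575 |R|=1.01588 →lo
  mid=-1.97542 |R|=0.97573 →hi
  mid=-1.99559 |R|=0.99560 →hi
  mid=-2.00567 |R|=1.00569 →lo
  mid=-2.00063 |R|=1.00063 →lo
  mid=-1.99811 |R|=0.99811 →hi
  ...
  [-2.00016,-2.00000] ⇒ x*=-2.0000
Interval (-2.0000, 0).

left endpoint -2.0000.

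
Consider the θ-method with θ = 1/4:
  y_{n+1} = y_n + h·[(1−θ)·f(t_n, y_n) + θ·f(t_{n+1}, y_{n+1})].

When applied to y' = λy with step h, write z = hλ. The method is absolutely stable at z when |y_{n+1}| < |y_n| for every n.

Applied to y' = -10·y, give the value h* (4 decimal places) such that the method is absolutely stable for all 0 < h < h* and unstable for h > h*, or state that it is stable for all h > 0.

Test eqn y'=λy, z=hλ:
  y_{n+1} = y_n + z·[3/4·y_n + 1/4·y_{n+1}] ⇒ (1 − 1/4z)y_{n+1} = (1 + 3/4z)y_n
  R(z) = (1 + 3/4z)/(1 − 1/4z).

Find x<0 with |R(x)|<1.
x=-0.8: |R|=0.3333
R=−1: 1+3/4x = −1+1/4x ⇒ -1/2x=2 ⇒ x=2/(-1/2)=-4.0000
Confirm numerically:
  x=-3.784: |R|=0.94450 <1
  x=-3.611: |R|=0.89778 <1
  x=-2.507: |R|=0.54111 <1
  x=-1.985: |R|=0.32665 <1
  x=-4.356: |R|=1.08521 >1
  x=-4.104: |R|=1.02567 >1
Interval (-4.0000, 0).

(-4.0000,0); λ=-10 ⇒ h* = (4)/10 = 0.4000.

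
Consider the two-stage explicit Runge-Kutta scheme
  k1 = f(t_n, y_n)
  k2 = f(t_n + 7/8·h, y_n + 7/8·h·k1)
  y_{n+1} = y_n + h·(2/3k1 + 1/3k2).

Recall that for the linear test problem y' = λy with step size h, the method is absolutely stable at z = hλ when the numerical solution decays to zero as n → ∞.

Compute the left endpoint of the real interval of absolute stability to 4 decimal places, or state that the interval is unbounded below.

left endpoint -3.4286.

Set f=λy, z=hλ:
  k1=λy_n ⇒ h·k1=z·y_n;  k2=λ(1+7/8z)y_n ⇒ h·k2=z(1+7/8z)y_n
  y_{n+1}/y_n = 1 + 2/3z + 1/3z(1+7/8z) = 1 + z + 7/24z²
  so R(z) = 1 + z + 7/24z².

Need |R(x)|<1, x<0.
x=-1.73: |R|=0.1429
R=1: x+7/24x²=0 ⇒ x=−24/7=-3.4286; min R=1−1/(4·7/24)=0.1429>−1
Confirm numerically:
  x=-2.040: |R|=0.17380 <1
  x=-1.922: |R|=0.15544 <1
  x=-1.393: |R|=0.17296 <1
  x=-3.831: |R|=1.44966 >1
  x=-3.790: |R|=1.39953 >1
  x=-3.570: |R|=1.14726 >1
Stable set (-3.4286, 0).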